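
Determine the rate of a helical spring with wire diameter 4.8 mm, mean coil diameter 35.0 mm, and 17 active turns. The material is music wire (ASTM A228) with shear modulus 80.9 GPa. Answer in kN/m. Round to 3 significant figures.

7.36 kN/m

k = Gd⁴/(8D³N_a) = (80.9×10³ × 4.8⁴) / (8 × 35.0³ × 17)
  = 4.29451e+07 / 5.831e+06 = 7.365 N/mm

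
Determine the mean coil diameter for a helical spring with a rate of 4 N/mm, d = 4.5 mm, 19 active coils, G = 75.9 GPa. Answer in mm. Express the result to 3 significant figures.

37.1 mm

D = (Gd⁴/(8N_a·k))^(1/3) = (75.9×10³·4.5⁴/(8·19·4))^(1/3)
  = (51190.4)^(1/3) = 37.1304 mm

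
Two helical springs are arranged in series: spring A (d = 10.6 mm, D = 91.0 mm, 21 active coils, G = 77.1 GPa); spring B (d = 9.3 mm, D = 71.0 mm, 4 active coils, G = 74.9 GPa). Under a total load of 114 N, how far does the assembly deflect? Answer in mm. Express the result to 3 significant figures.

17.2 mm

k_A = Gd⁴/(8D³N_a) = (77.1×10³)(10.6⁴)/(8·91.0³·21) = 7.6885 N/mm
k_B = Gd⁴/(8D³N_a) = (74.9×10³)(9.3⁴)/(8·71.0³·4) = 48.92 N/mm
Series: 1/k_eq = 1/7.6885 + 1/48.92 = 0.1505; k_eq = 6.6443 N/mm
δ = F/k_eq = 114/6.6443 = 17.158 mm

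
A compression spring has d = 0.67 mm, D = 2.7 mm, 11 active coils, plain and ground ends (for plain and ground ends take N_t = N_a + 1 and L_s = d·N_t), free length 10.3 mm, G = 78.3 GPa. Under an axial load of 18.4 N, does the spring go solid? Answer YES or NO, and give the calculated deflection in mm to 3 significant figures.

k = Gd⁴/(8D³N_a) = (78.3×10³)(0.67⁴)/(8·2.7³·11) = 9.1093 N/mm
N_t = 12; L_s = 0.67·12 = 8.04 mm; δ_solid = L₀ − L_s = 10.3 − 8.04 = 2.26 mm
δ = F/k = 18.4/9.1093 = 2.0199 mm
δ < δ_solid → spring does not go solid

NO, δ = 2.02 mm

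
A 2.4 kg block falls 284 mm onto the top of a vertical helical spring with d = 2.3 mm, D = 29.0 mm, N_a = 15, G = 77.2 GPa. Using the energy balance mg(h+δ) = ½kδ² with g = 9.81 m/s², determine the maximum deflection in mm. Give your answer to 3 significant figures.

170 mm

k = Gd⁴/(8D³N_a) = (77.2×10³)(2.3⁴)/(8·29.0³·15) = 0.73816 N/mm
W = mg = 2.4 × 9.81 = 23.544 N
½kδ² − Wδ − Wh = 0 → δ = (W + √(W² + 2kWh))/k
δ = (23.544 + √(554.32 + 9871.47))/0.73816 = (23.544 + 102.11)/0.73816 = 170.22 mm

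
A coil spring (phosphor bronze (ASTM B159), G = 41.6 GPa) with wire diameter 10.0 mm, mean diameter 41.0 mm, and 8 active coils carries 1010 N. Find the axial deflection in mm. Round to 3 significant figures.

10.7 mm

k = Gd⁴/(8D³N_a) = (41.6×10³)(10.0⁴)/(8·41.0³·8) = 94.311 N/mm
δ = F/k = 1010 / 94.311 = 10.709 mm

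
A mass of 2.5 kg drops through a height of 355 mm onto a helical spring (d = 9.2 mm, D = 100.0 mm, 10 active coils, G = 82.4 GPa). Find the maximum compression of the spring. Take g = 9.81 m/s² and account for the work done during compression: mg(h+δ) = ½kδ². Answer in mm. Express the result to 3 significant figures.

52.0 mm

k = Gd⁴/(8D³N_a) = (82.4×10³)(9.2⁴)/(8·100.0³·10) = 7.3788 N/mm
W = mg = 2.5 × 9.81 = 24.525 N
½kδ² − Wδ − Wh = 0 → δ = (W + √(W² + 2kWh))/k
δ = (24.525 + √(601.48 + 128486))/7.3788 = (24.525 + 359.29)/7.3788 = 52.015 mm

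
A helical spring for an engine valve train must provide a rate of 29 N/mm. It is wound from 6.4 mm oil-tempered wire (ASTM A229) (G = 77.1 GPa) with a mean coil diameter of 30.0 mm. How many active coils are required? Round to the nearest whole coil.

21

N_a = Gd⁴/(8D³k) = (77.1×10³ × 6.4⁴)/(8 × 30.0³ × 29)
    = 1.29352e+08 / 6.264e+06 = 20.65 → 21 coils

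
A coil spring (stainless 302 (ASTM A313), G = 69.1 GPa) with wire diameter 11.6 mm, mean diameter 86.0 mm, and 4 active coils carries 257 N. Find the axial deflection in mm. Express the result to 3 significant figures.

k = Gd⁴/(8D³N_a) = (69.1×10³)(11.6⁴)/(8·86.0³·4) = 61.47 N/mm
δ = F/k = 257 / 61.47 = 4.1809 mm

4.18 mm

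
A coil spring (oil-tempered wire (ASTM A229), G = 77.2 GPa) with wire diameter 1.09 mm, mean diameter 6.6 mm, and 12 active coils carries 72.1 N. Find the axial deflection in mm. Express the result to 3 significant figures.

18.3 mm

k = Gd⁴/(8D³N_a) = (77.2×10³)(1.09⁴)/(8·6.6³·12) = 3.9484 N/mm
δ = F/k = 72.1 / 3.9484 = 18.261 mm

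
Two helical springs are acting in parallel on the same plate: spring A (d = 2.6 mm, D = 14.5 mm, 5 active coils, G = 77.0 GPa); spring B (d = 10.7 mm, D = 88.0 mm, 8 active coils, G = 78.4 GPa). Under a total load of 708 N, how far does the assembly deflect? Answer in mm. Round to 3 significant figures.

k_A = Gd⁴/(8D³N_a) = (77.0×10³)(2.6⁴)/(8·14.5³·5) = 28.855 N/mm
k_B = Gd⁴/(8D³N_a) = (78.4×10³)(10.7⁴)/(8·88.0³·8) = 23.563 N/mm
Parallel: k_eq = 28.855 + 23.563 = 52.418 N/mm
δ = F/k_eq = 708/52.418 = 13.507 mm

13.5 mm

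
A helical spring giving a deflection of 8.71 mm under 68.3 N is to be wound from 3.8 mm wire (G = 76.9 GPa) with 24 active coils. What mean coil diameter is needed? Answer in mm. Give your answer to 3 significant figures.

22.0 mm

Required rate k = F/δ = 68.3/8.71 = 7.8416 N/mm
D = (Gd⁴/(8N_a·k))^(1/3) = (76.9×10³·3.8⁴/(8·24·7.8416))^(1/3)
  = (10650.2)^(1/3) = 22.0015 mm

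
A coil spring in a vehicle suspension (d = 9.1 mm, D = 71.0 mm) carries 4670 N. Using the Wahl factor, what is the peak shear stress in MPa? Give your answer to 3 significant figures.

Spring index C = D/d = 71.0/9.1 = 7.8022
K_W = (4C−1)/(4C−4) + 0.615/C = 30.209/27.209 + 0.0788 = 1.1891
τ₀ = 8FD/(πd³) = 8·4670·71.0/(π·9.1³) = 2.65256e+06/2367.4 = 1120.4 MPa
τ_max = K·τ₀ = 1.1891 × 1120.4 = 1332.3 MPa

1330 MPa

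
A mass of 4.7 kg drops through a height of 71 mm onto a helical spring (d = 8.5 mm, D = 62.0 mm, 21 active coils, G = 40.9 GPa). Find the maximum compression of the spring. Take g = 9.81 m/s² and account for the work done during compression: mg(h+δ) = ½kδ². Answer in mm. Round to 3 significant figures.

44.7 mm

k = Gd⁴/(8D³N_a) = (40.9×10³)(8.5⁴)/(8·62.0³·21) = 5.3323 N/mm
W = mg = 4.7 × 9.81 = 46.107 N
½kδ² − Wδ − Wh = 0 → δ = (W + √(W² + 2kWh))/k
δ = (46.107 + √(2125.9 + 34911.6))/5.3323 = (46.107 + 192.45)/5.3323 = 44.738 mm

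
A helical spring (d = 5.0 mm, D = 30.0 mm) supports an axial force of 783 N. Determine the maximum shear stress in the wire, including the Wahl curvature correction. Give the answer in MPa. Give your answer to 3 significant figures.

Spring index C = D/d = 30.0/5.0 = 6.0000
K_W = (4C−1)/(4C−4) + 0.615/C = 23.000/20.000 + 0.1025 = 1.2525
τ₀ = 8FD/(πd³) = 8·783·30.0/(π·5.0³) = 187920/392.7 = 478.53 MPa
τ_max = K·τ₀ = 1.2525 × 478.53 = 599.36 MPa

599 MPa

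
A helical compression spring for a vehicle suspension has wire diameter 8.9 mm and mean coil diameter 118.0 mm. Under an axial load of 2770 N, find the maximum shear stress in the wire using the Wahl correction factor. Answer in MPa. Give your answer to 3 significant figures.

1310 MPa

Spring index C = D/d = 118.0/8.9 = 13.2584
K_W = (4C−1)/(4C−4) + 0.615/C = 52.034/49.034 + 0.0464 = 1.1076
τ₀ = 8FD/(πd³) = 8·2770·118.0/(π·8.9³) = 2.61488e+06/2214.7 = 1180.7 MPa
τ_max = K·τ₀ = 1.1076 × 1180.7 = 1307.7 MPa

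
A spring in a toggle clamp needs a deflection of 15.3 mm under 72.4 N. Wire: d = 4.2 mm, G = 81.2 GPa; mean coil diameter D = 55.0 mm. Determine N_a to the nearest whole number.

4

Required rate k = F/δ = 72.4/15.3 = 4.732 N/mm
N_a = Gd⁴/(8D³k) = (81.2×10³ × 4.2⁴)/(8 × 55.0³ × 4.732)
    = 2.5267e+07 / 6.29833e+06 = 4.012 → 4 coils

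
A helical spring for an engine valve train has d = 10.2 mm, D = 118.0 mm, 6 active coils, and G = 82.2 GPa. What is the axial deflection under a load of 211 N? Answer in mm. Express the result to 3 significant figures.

18.7 mm

k = Gd⁴/(8D³N_a) = (82.2×10³)(10.2⁴)/(8·118.0³·6) = 11.282 N/mm
δ = F/k = 211 / 11.282 = 18.702 mm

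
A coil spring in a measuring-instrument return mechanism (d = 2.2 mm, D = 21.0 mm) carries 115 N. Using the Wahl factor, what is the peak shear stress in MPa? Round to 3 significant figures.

Spring index C = D/d = 21.0/2.2 = 9.5455
K_W = (4C−1)/(4C−4) + 0.615/C = 37.182/34.182 + 0.0644 = 1.1522
τ₀ = 8FD/(πd³) = 8·115·21.0/(π·2.2³) = 19320/33.452 = 577.55 MPa
τ_max = K·τ₀ = 1.1522 × 577.55 = 665.45 MPa

665 MPa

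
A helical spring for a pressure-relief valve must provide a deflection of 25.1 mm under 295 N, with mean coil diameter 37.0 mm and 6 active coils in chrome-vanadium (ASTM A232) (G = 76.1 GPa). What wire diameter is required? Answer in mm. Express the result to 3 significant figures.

Required rate k = F/δ = 295/25.1 = 11.753 N/mm
d = (8D³N_a·k / G)^(1/4) = (8·37.0³·6·11.753 / (76.1×10³))^0.25
  = (375.5)^0.25 = 4.4020 mm

4.40 mm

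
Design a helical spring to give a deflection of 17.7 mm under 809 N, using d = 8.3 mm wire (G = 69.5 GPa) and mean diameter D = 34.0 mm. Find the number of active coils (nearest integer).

Required rate k = F/δ = 809/17.7 = 45.706 N/mm
N_a = Gd⁴/(8D³k) = (69.5×10³ × 8.3⁴)/(8 × 34.0³ × 45.706)
    = 3.29835e+08 / 1.43715e+07 = 22.95 → 23 coils

23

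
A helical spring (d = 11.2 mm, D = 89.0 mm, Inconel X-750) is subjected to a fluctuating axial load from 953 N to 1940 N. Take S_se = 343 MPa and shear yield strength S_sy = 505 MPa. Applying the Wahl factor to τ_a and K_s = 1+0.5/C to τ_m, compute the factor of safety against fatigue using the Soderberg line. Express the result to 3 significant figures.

C = D/d = 89.0/11.2 = 7.9464; K_W = (4C−1)/(4C−4)+0.615/C = 1.1854; K_s = 1+0.5/C = 1.0629
F_a = (F_max−F_min)/2 = 493.5 N; F_m = (F_max+F_min)/2 = 1446.5 N
τ_a = K_W·8F_aD/(πd³) = 1.1854 × 79.609 = 94.366 MPa
τ_m = K_s·8F_mD/(πd³) = 1.0629 × 233.34 = 248.03 MPa
Soderberg: 1/n_f = τ_a/S_se + τ_m/S_sy = 94.366/343 + 248.03/505 = 0.27512 + 0.49114 = 0.76626
n_f = 1/0.76626 = 1.305

1.31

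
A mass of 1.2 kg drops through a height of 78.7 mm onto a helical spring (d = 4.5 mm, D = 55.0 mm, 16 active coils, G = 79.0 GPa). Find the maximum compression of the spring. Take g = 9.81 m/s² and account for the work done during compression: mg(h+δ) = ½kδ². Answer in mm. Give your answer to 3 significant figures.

43.5 mm

k = Gd⁴/(8D³N_a) = (79.0×10³)(4.5⁴)/(8·55.0³·16) = 1.5212 N/mm
W = mg = 1.2 × 9.81 = 11.772 N
½kδ² − Wδ − Wh = 0 → δ = (W + √(W² + 2kWh))/k
δ = (11.772 + √(138.58 + 2818.6))/1.5212 = (11.772 + 54.38)/1.5212 = 43.487 mm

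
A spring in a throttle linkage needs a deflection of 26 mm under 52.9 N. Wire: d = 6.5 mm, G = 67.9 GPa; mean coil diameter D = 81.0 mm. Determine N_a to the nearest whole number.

Required rate k = F/δ = 52.9/26 = 2.0346 N/mm
N_a = Gd⁴/(8D³k) = (67.9×10³ × 6.5⁴)/(8 × 81.0³ × 2.0346)
    = 1.21206e+08 / 8.65022e+06 = 14.01 → 14 coils

14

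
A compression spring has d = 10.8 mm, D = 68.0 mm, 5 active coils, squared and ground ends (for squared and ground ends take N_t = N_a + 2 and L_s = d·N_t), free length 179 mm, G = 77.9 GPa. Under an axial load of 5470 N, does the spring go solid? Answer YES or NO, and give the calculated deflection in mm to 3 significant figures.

NO, δ = 64.9 mm

k = Gd⁴/(8D³N_a) = (77.9×10³)(10.8⁴)/(8·68.0³·5) = 84.265 N/mm
N_t = 7; L_s = 10.8·7 = 75.6 mm; δ_solid = L₀ − L_s = 179 − 75.6 = 103.4 mm
δ = F/k = 5470/84.265 = 64.914 mm
δ < δ_solid → spring does not go solid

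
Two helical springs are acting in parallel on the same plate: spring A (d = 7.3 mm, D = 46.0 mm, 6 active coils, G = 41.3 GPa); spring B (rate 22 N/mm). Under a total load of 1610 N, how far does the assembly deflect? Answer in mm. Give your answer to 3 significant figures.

34.2 mm

k_A = Gd⁴/(8D³N_a) = (41.3×10³)(7.3⁴)/(8·46.0³·6) = 25.103 N/mm
Parallel: k_eq = 25.103 + 22 = 47.103 N/mm
δ = F/k_eq = 1610/47.103 = 34.18 mm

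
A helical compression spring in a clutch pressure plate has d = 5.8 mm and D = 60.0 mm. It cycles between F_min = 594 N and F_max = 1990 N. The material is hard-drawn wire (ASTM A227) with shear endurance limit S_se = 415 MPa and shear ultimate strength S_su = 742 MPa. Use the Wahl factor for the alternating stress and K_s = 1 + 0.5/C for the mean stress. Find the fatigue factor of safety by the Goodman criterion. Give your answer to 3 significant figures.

0.341

C = D/d = 60.0/5.8 = 10.3448; K_W = (4C−1)/(4C−4)+0.615/C = 1.1397; K_s = 1+0.5/C = 1.0483
F_a = (F_max−F_min)/2 = 698 N; F_m = (F_max+F_min)/2 = 1292 N
τ_a = K_W·8F_aD/(πd³) = 1.1397 × 546.59 = 622.95 MPa
τ_m = K_s·8F_mD/(πd³) = 1.0483 × 1011.7 = 1060.6 MPa
Goodman: 1/n_f = τ_a/S_se + τ_m/S_su = 622.95/415 + 1060.6/742 = 1.50110 + 1.42944 = 2.9305
n_f = 1/2.9305 = 0.3412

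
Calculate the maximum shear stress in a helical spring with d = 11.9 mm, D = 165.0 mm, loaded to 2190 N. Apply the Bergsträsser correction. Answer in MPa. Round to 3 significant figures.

598 MPa

Spring index C = D/d = 165.0/11.9 = 13.8655
K_B = (4C+2)/(4C−3) = 57.462/52.462 = 1.0953
τ₀ = 8FD/(πd³) = 8·2190·165.0/(π·11.9³) = 2.8908e+06/5294.1 = 546.04 MPa
τ_max = K·τ₀ = 1.0953 × 546.04 = 598.09 MPa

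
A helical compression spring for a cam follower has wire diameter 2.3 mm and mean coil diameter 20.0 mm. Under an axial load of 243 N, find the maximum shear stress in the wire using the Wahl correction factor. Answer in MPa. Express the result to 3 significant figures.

Spring index C = D/d = 20.0/2.3 = 8.6957
K_W = (4C−1)/(4C−4) + 0.615/C = 33.783/30.783 + 0.0707 = 1.1682
τ₀ = 8FD/(πd³) = 8·243·20.0/(π·2.3³) = 38880/38.224 = 1017.2 MPa
τ_max = K·τ₀ = 1.1682 × 1017.2 = 1188.2 MPa

1190 MPa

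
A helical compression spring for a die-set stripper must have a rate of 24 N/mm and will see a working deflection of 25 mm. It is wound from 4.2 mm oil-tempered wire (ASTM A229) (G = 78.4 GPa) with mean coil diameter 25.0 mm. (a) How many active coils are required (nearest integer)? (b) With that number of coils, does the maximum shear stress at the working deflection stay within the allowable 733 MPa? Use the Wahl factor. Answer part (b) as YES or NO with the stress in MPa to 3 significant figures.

(a) 8 coils; (b) YES, τ_max = 658 MPa

N_a = Gd⁴/(8D³k) = (78.4×10³)(4.2⁴)/(8·25.0³·24) = 8.132 → N_a = 8
Actual rate k = Gd⁴/(8D³·8) = 24.396 N/mm
Working load F = kδ = 24.396·25 = 609.89 N
C = 25.0/4.2 = 5.9524; K_W = (4C−1)/(4C−4)+0.615/C = 1.2548
τ_max = K_W·8FD/(πd³) = 1.2548·524.07 = 657.58 MPa
τ_max ≤ 733 MPa → acceptable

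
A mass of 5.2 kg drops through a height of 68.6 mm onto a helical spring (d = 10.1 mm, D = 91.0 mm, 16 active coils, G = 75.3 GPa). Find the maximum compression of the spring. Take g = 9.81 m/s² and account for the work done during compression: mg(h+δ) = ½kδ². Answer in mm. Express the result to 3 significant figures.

k = Gd⁴/(8D³N_a) = (75.3×10³)(10.1⁴)/(8·91.0³·16) = 8.1236 N/mm
W = mg = 5.2 × 9.81 = 51.012 N
½kδ² − Wδ − Wh = 0 → δ = (W + √(W² + 2kWh))/k
δ = (51.012 + √(2602.2 + 56855.5))/8.1236 = (51.012 + 243.84)/8.1236 = 36.296 mm

36.3 mm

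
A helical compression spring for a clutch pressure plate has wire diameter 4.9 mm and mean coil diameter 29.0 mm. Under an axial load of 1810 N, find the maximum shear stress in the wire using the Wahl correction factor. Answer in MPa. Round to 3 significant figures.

Spring index C = D/d = 29.0/4.9 = 5.9184
K_W = (4C−1)/(4C−4) + 0.615/C = 22.673/19.673 + 0.1039 = 1.2564
τ₀ = 8FD/(πd³) = 8·1810·29.0/(π·4.9³) = 419920/369.61 = 1136.1 MPa
τ_max = K·τ₀ = 1.2564 × 1136.1 = 1427.4 MPa

1430 MPa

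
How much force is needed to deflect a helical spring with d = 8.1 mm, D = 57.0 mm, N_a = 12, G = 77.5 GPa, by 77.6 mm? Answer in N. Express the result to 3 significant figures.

k = Gd⁴/(8D³N_a) = (77.5×10³)(8.1⁴)/(8·57.0³·12) = 18.765 N/mm
F = k·δ = 18.765 × 77.6 = 1456.2 N

1460 N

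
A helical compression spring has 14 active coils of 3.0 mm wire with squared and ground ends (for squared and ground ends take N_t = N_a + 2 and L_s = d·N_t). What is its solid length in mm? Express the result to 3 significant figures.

squared and ground ends: N_t = N_a + 2 = 14 + 2 = 16
L_s = d·N_t = 3.0 × 16 = 48 mm

48.0 mm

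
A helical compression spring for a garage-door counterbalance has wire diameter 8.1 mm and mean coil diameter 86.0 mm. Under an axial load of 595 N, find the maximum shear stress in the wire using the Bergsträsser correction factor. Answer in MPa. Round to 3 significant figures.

Spring index C = D/d = 86.0/8.1 = 10.6173
K_B = (4C+2)/(4C−3) = 44.469/39.469 = 1.1267
τ₀ = 8FD/(πd³) = 8·595·86.0/(π·8.1³) = 409360/1669.6 = 245.19 MPa
τ_max = K·τ₀ = 1.1267 × 245.19 = 276.25 MPa

276 MPa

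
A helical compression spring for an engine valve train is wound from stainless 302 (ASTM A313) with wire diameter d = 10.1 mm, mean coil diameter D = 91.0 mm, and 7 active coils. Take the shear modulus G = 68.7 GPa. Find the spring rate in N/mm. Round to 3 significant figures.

16.9 N/mm

k = Gd⁴/(8D³N_a) = (68.7×10³ × 10.1⁴) / (8 × 91.0³ × 7)
  = 7.14895e+08 / 4.22e+07 = 16.941 N/mm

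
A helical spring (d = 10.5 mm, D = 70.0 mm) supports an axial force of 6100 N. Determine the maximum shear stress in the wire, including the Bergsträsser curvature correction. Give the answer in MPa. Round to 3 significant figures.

1140 MPa

Spring index C = D/d = 70.0/10.5 = 6.6667
K_B = (4C+2)/(4C−3) = 28.667/23.667 = 1.2113
τ₀ = 8FD/(πd³) = 8·6100·70.0/(π·10.5³) = 3.416e+06/3636.8 = 939.29 MPa
τ_max = K·τ₀ = 1.2113 × 939.29 = 1137.7 MPa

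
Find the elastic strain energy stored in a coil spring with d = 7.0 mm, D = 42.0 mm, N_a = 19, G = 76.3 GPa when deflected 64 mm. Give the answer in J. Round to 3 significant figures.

k = Gd⁴/(8D³N_a) = (76.3×10³)(7.0⁴)/(8·42.0³·19) = 16.268 N/mm
U = ½kδ² = 0.5 × 16.268 × 64² = 33316 N·mm = 33.316 J

33.3 J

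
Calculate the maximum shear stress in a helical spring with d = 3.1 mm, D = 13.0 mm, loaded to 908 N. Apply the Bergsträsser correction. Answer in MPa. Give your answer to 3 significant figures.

Spring index C = D/d = 13.0/3.1 = 4.1935
K_B = (4C+2)/(4C−3) = 18.774/13.774 = 1.3630
τ₀ = 8FD/(πd³) = 8·908·13.0/(π·3.1³) = 94432/93.591 = 1009 MPa
τ_max = K·τ₀ = 1.3630 × 1009 = 1375.2 MPa

1380 MPa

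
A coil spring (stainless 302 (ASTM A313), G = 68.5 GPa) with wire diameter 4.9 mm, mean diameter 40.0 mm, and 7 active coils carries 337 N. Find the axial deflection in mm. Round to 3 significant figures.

k = Gd⁴/(8D³N_a) = (68.5×10³)(4.9⁴)/(8·40.0³·7) = 11.018 N/mm
δ = F/k = 337 / 11.018 = 30.586 mm

30.6 mm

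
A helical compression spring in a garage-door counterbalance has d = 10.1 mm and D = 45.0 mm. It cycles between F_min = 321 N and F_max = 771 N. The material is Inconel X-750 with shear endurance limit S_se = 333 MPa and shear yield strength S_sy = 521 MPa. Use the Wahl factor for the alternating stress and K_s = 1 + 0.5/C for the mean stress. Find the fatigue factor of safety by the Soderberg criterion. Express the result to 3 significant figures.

C = D/d = 45.0/10.1 = 4.4554; K_W = (4C−1)/(4C−4)+0.615/C = 1.3551; K_s = 1+0.5/C = 1.1122
F_a = (F_max−F_min)/2 = 225 N; F_m = (F_max+F_min)/2 = 546 N
τ_a = K_W·8F_aD/(πd³) = 1.3551 × 25.025 = 33.911 MPa
τ_m = K_s·8F_mD/(πd³) = 1.1122 × 60.727 = 67.542 MPa
Soderberg: 1/n_f = τ_a/S_se + τ_m/S_sy = 33.911/333 + 67.542/521 = 0.10183 + 0.12964 = 0.23147
n_f = 1/0.23147 = 4.32

4.32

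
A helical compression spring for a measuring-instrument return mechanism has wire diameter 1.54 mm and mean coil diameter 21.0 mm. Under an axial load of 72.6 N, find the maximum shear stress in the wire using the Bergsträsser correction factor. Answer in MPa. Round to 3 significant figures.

1170 MPa

Spring index C = D/d = 21.0/1.54 = 13.6364
K_B = (4C+2)/(4C−3) = 56.545/51.545 = 1.0970
τ₀ = 8FD/(πd³) = 8·72.6·21.0/(π·1.54³) = 12196.8/11.474 = 1063 MPa
τ_max = K·τ₀ = 1.0970 × 1063 = 1166.1 MPa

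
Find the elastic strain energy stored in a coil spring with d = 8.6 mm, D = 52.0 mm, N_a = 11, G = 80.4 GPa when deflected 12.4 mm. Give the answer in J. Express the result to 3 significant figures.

k = Gd⁴/(8D³N_a) = (80.4×10³)(8.6⁴)/(8·52.0³·11) = 35.543 N/mm
U = ½kδ² = 0.5 × 35.543 × 12.4² = 2732.6 N·mm = 2.7326 J

2.73 J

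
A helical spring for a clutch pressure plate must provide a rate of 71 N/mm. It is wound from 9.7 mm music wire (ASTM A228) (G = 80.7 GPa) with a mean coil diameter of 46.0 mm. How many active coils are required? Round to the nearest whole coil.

N_a = Gd⁴/(8D³k) = (80.7×10³ × 9.7⁴)/(8 × 46.0³ × 71)
    = 7.14431e+08 / 5.52868e+07 = 12.92 → 13 coils

13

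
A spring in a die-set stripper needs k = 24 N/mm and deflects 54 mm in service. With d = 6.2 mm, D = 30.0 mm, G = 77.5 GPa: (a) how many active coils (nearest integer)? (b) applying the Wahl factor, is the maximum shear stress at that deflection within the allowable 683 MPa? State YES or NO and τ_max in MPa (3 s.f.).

(a) 22 coils; (b) YES, τ_max = 552 MPa

N_a = Gd⁴/(8D³k) = (77.5×10³)(6.2⁴)/(8·30.0³·24) = 22.09 → N_a = 22
Actual rate k = Gd⁴/(8D³·22) = 24.099 N/mm
Working load F = kδ = 24.099·54 = 1301.3 N
C = 30.0/6.2 = 4.8387; K_W = (4C−1)/(4C−4)+0.615/C = 1.3225
τ_max = K_W·8FD/(πd³) = 1.3225·417.13 = 551.65 MPa
τ_max ≤ 683 MPa → acceptable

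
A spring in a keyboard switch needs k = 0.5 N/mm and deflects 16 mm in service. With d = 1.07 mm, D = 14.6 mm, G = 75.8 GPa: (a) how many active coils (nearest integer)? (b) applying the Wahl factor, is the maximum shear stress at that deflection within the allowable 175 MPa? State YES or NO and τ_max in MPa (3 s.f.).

(a) 8 coils; (b) NO, τ_max = 268 MPa

N_a = Gd⁴/(8D³k) = (75.8×10³)(1.07⁴)/(8·14.6³·0.5) = 7.982 → N_a = 8
Actual rate k = Gd⁴/(8D³·8) = 0.49885 N/mm
Working load F = kδ = 0.49885·16 = 7.9815 N
C = 14.6/1.07 = 13.6449; K_W = (4C−1)/(4C−4)+0.615/C = 1.1044
τ_max = K_W·8FD/(πd³) = 1.1044·242.23 = 267.51 MPa
τ_max > 175 MPa → exceeds allowable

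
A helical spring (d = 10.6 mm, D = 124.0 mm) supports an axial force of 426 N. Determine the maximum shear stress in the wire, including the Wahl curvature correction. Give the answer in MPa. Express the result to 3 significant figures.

127 MPa

Spring index C = D/d = 124.0/10.6 = 11.6981
K_W = (4C−1)/(4C−4) + 0.615/C = 45.792/42.792 + 0.0526 = 1.1227
τ₀ = 8FD/(πd³) = 8·426·124.0/(π·10.6³) = 422592/3741.7 = 112.94 MPa
τ_max = K·τ₀ = 1.1227 × 112.94 = 126.8 MPa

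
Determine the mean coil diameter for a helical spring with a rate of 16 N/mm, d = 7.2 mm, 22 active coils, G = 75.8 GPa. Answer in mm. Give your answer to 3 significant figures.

41.7 mm

D = (Gd⁴/(8N_a·k))^(1/3) = (75.8×10³·7.2⁴/(8·22·16))^(1/3)
  = (72338)^(1/3) = 41.6667 mm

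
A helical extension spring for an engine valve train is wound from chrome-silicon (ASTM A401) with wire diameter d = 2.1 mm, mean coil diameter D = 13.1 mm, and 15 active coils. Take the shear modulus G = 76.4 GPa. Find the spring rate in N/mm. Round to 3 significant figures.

5.51 N/mm

k = Gd⁴/(8D³N_a) = (76.4×10³ × 2.1⁴) / (8 × 13.1³ × 15)
  = 1.48583e+06 / 269771 = 5.5078 N/mm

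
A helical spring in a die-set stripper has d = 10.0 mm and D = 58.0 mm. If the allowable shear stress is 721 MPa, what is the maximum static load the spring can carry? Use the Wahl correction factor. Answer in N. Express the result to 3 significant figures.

3870 N

C = D/d = 58.0/10.0 = 5.8000
K_W = (4C−1)/(4C−4) + 0.615/C = 22.200/19.200 + 0.1060 = 1.2623
τ_max = K·8FD/(πd³) → F_max = τ_allow·πd³/(8DK)
F_max = 721·π·10.0³/(8·58.0·1.2623) = 2.2651e+06/585.7 = 3867.3 N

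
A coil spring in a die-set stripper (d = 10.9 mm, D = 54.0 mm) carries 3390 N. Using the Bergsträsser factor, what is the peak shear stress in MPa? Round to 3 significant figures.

Spring index C = D/d = 54.0/10.9 = 4.9541
K_B = (4C+2)/(4C−3) = 21.817/16.817 = 1.2973
τ₀ = 8FD/(πd³) = 8·3390·54.0/(π·10.9³) = 1.46448e+06/4068.5 = 359.96 MPa
τ_max = K·τ₀ = 1.2973 × 359.96 = 466.99 MPa

467 MPa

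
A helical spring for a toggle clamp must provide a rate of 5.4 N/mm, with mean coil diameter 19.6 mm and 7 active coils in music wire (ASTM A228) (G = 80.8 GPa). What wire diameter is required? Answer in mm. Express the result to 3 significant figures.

d = (8D³N_a·k / G)^(1/4) = (8·19.6³·7·5.4 / (80.8×10³))^0.25
  = (28.18)^0.25 = 2.3040 mm

2.30 mm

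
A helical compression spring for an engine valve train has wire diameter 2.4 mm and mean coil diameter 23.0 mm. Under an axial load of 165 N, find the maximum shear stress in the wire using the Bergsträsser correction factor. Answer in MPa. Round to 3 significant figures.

Spring index C = D/d = 23.0/2.4 = 9.5833
K_B = (4C+2)/(4C−3) = 40.333/35.333 = 1.1415
τ₀ = 8FD/(πd³) = 8·165·23.0/(π·2.4³) = 30360/43.429 = 699.07 MPa
τ_max = K·τ₀ = 1.1415 × 699.07 = 797.99 MPa

798 MPa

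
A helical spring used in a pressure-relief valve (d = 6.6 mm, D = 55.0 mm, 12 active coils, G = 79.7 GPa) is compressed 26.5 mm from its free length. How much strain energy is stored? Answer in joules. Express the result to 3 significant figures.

3.32 J

k = Gd⁴/(8D³N_a) = (79.7×10³)(6.6⁴)/(8·55.0³·12) = 9.4684 N/mm
U = ½kδ² = 0.5 × 9.4684 × 26.5² = 3324.6 N·mm = 3.3246 J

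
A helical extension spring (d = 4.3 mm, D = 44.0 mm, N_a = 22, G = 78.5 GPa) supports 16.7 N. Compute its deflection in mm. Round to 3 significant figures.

9.33 mm

k = Gd⁴/(8D³N_a) = (78.5×10³)(4.3⁴)/(8·44.0³·22) = 1.7901 N/mm
δ = F/k = 16.7 / 1.7901 = 9.3292 mm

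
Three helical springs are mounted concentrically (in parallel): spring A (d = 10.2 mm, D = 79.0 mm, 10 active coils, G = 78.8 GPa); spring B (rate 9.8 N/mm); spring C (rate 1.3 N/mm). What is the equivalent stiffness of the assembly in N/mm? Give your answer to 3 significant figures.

k_A = Gd⁴/(8D³N_a) = (78.8×10³)(10.2⁴)/(8·79.0³·10) = 21.625 N/mm
Parallel: k_eq = 21.625 + 9.8 + 1.3 = 32.725 N/mm

32.7 N/mm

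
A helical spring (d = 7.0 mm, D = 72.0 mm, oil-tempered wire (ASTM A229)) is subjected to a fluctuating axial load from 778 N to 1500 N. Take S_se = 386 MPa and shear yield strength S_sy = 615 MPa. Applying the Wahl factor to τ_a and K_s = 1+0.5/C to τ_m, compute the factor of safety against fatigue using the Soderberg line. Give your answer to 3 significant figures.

C = D/d = 72.0/7.0 = 10.2857; K_W = (4C−1)/(4C−4)+0.615/C = 1.1406; K_s = 1+0.5/C = 1.0486
F_a = (F_max−F_min)/2 = 361 N; F_m = (F_max+F_min)/2 = 1139 N
τ_a = K_W·8F_aD/(πd³) = 1.1406 × 192.97 = 220.09 MPa
τ_m = K_s·8F_mD/(πd³) = 1.0486 × 608.84 = 638.43 MPa
Soderberg: 1/n_f = τ_a/S_se + τ_m/S_sy = 220.09/386 + 638.43/615 = 0.57019 + 1.03811 = 1.6083
n_f = 1/1.6083 = 0.6218

0.622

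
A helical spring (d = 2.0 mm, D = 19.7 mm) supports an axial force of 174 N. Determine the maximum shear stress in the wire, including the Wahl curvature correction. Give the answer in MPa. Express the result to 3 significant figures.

1250 MPa

Spring index C = D/d = 19.7/2.0 = 9.8500
K_W = (4C−1)/(4C−4) + 0.615/C = 38.400/35.400 + 0.0624 = 1.1472
τ₀ = 8FD/(πd³) = 8·174·19.7/(π·2.0³) = 27422.4/25.133 = 1091.1 MPa
τ_max = K·τ₀ = 1.1472 × 1091.1 = 1251.7 MPa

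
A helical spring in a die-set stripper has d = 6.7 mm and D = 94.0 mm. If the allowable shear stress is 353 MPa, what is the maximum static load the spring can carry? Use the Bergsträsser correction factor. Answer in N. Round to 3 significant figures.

405 N

C = D/d = 94.0/6.7 = 14.0299
K_B = (4C+2)/(4C−3) = 58.119/53.119 = 1.0941
τ_max = K·8FD/(πd³) → F_max = τ_allow·πd³/(8DK)
F_max = 353·π·6.7³/(8·94.0·1.0941) = 3.3354e+05/822.78 = 405.38 N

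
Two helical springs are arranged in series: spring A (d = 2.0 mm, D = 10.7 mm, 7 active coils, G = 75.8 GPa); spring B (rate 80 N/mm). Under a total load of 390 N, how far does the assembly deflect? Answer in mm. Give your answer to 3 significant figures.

26.9 mm

k_A = Gd⁴/(8D³N_a) = (75.8×10³)(2.0⁴)/(8·10.7³·7) = 17.679 N/mm
Series: 1/k_eq = 1/17.679 + 1/80 = 0.069065; k_eq = 14.479 N/mm
δ = F/k_eq = 390/14.479 = 26.935 mm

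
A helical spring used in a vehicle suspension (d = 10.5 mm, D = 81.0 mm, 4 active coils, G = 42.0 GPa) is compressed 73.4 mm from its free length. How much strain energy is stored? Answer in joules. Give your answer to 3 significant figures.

k = Gd⁴/(8D³N_a) = (42.0×10³)(10.5⁴)/(8·81.0³·4) = 30.019 N/mm
U = ½kδ² = 0.5 × 30.019 × 73.4² = 80866 N·mm = 80.866 J

80.9 J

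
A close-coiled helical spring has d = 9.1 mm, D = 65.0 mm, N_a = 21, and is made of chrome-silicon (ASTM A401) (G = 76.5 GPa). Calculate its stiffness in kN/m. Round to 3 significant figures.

k = Gd⁴/(8D³N_a) = (76.5×10³ × 9.1⁴) / (8 × 65.0³ × 21)
  = 5.24598e+08 / 4.6137e+07 = 11.37 N/mm

11.4 kN/m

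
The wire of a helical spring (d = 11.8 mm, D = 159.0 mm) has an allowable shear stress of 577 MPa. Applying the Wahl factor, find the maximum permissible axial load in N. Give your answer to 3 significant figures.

C = D/d = 159.0/11.8 = 13.4746
K_W = (4C−1)/(4C−4) + 0.615/C = 52.898/49.898 + 0.0456 = 1.1058
τ_max = K·8FD/(πd³) → F_max = τ_allow·πd³/(8DK)
F_max = 577·π·11.8³/(8·159.0·1.1058) = 2.9783e+06/1406.5 = 2117.5 N

2120 N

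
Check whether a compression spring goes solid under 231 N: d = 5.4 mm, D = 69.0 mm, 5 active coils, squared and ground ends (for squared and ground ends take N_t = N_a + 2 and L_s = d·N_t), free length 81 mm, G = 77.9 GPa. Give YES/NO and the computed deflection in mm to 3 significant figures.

k = Gd⁴/(8D³N_a) = (77.9×10³)(5.4⁴)/(8·69.0³·5) = 5.0409 N/mm
N_t = 7; L_s = 5.4·7 = 37.8 mm; δ_solid = L₀ − L_s = 81 − 37.8 = 43.2 mm
δ = F/k = 231/5.0409 = 45.825 mm
δ ≥ δ_solid → spring goes solid

YES, δ = 45.8 mm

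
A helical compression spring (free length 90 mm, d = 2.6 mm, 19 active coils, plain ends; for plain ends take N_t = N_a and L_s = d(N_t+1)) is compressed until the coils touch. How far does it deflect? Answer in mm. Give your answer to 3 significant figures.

N_t = 19; L_s = 2.6·20 = 52 mm
δ_solid = L₀ − L_s = 90 − 52 = 38 mm

38.0 mm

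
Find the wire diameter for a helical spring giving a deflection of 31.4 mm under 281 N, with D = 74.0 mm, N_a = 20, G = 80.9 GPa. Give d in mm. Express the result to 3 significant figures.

9.20 mm

Required rate k = F/δ = 281/31.4 = 8.949 N/mm
d = (8D³N_a·k / G)^(1/4) = (8·74.0³·20·8.949 / (80.9×10³))^0.25
  = (7172)^0.25 = 9.2026 mm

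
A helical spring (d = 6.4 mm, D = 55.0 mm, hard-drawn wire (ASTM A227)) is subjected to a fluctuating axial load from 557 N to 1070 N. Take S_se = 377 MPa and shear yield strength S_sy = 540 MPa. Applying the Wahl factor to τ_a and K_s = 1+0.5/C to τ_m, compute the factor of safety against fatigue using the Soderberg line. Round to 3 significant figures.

0.783

C = D/d = 55.0/6.4 = 8.5938; K_W = (4C−1)/(4C−4)+0.615/C = 1.1703; K_s = 1+0.5/C = 1.0582
F_a = (F_max−F_min)/2 = 256.5 N; F_m = (F_max+F_min)/2 = 813.5 N
τ_a = K_W·8F_aD/(πd³) = 1.1703 × 137.04 = 160.38 MPa
τ_m = K_s·8F_mD/(πd³) = 1.0582 × 434.63 = 459.92 MPa
Soderberg: 1/n_f = τ_a/S_se + τ_m/S_sy = 160.38/377 + 459.92/540 = 0.42542 + 0.85170 = 1.2771
n_f = 1/1.2771 = 0.783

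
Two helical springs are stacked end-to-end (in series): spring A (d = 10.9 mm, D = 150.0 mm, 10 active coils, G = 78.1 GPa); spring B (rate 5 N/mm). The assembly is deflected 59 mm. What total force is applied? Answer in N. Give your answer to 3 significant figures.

133 N

k_A = Gd⁴/(8D³N_a) = (78.1×10³)(10.9⁴)/(8·150.0³·10) = 4.0831 N/mm
Series: 1/k_eq = 1/4.0831 + 1/5 = 0.44491; k_eq = 2.2476 N/mm
F = k_eq·δ = 2.2476·59 = 132.61 N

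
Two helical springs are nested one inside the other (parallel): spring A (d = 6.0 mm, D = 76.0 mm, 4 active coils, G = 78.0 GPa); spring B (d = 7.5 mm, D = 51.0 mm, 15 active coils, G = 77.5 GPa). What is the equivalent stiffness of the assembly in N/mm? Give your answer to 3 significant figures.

k_A = Gd⁴/(8D³N_a) = (78.0×10³)(6.0⁴)/(8·76.0³·4) = 7.1963 N/mm
k_B = Gd⁴/(8D³N_a) = (77.5×10³)(7.5⁴)/(8·51.0³·15) = 15.405 N/mm
Parallel: k_eq = 7.1963 + 15.405 = 22.601 N/mm

22.6 N/mm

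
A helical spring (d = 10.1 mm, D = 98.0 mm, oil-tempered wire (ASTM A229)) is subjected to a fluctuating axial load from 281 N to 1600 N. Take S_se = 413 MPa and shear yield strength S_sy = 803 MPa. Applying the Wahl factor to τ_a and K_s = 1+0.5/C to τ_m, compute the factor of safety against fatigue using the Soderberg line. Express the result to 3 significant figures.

C = D/d = 98.0/10.1 = 9.7030; K_W = (4C−1)/(4C−4)+0.615/C = 1.1496; K_s = 1+0.5/C = 1.0515
F_a = (F_max−F_min)/2 = 659.5 N; F_m = (F_max+F_min)/2 = 940.5 N
τ_a = K_W·8F_aD/(πd³) = 1.1496 × 159.74 = 183.63 MPa
τ_m = K_s·8F_mD/(πd³) = 1.0515 × 227.8 = 239.54 MPa
Soderberg: 1/n_f = τ_a/S_se + τ_m/S_sy = 183.63/413 + 239.54/803 = 0.44463 + 0.29831 = 0.74294
n_f = 1/0.74294 = 1.346

1.35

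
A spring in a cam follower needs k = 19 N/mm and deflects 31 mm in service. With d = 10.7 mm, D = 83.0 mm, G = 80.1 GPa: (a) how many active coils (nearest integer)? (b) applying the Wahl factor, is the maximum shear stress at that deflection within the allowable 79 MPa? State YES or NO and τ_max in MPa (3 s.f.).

N_a = Gd⁴/(8D³k) = (80.1×10³)(10.7⁴)/(8·83.0³·19) = 12.08 → N_a = 12
Actual rate k = Gd⁴/(8D³·12) = 19.128 N/mm
Working load F = kδ = 19.128·31 = 592.96 N
C = 83.0/10.7 = 7.7570; K_W = (4C−1)/(4C−4)+0.615/C = 1.1903
τ_max = K_W·8FD/(πd³) = 1.1903·102.3 = 121.77 MPa
τ_max > 79 MPa → exceeds allowable

(a) 12 coils; (b) NO, τ_max = 122 MPa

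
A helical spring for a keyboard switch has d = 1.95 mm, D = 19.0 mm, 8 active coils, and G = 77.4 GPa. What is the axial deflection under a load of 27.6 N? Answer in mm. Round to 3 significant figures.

10.8 mm

k = Gd⁴/(8D³N_a) = (77.4×10³)(1.95⁴)/(8·19.0³·8) = 2.5494 N/mm
δ = F/k = 27.6 / 2.5494 = 10.826 mm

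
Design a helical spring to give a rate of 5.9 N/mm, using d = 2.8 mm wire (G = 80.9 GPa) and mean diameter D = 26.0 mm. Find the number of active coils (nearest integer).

6

N_a = Gd⁴/(8D³k) = (80.9×10³ × 2.8⁴)/(8 × 26.0³ × 5.9)
    = 4.97257e+06 / 829587 = 5.994 → 6 coils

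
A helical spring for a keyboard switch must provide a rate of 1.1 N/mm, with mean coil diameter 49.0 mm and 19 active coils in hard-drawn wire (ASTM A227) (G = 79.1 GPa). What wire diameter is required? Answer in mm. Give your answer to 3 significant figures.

3.97 mm

d = (8D³N_a·k / G)^(1/4) = (8·49.0³·19·1.1 / (79.1×10³))^0.25
  = (248.68)^0.25 = 3.9711 mm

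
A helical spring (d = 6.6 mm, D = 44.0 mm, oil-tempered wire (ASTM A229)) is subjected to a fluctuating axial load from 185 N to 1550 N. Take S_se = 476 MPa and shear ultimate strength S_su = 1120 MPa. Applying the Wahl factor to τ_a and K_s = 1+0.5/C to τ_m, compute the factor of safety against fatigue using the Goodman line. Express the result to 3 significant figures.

0.991

C = D/d = 44.0/6.6 = 6.6667; K_W = (4C−1)/(4C−4)+0.615/C = 1.2246; K_s = 1+0.5/C = 1.0750
F_a = (F_max−F_min)/2 = 682.5 N; F_m = (F_max+F_min)/2 = 867.5 N
τ_a = K_W·8F_aD/(πd³) = 1.2246 × 265.99 = 325.73 MPa
τ_m = K_s·8F_mD/(πd³) = 1.0750 × 338.09 = 363.45 MPa
Goodman: 1/n_f = τ_a/S_se + τ_m/S_su = 325.73/476 + 363.45/1120 = 0.68431 + 0.32450 = 1.0088
n_f = 1/1.0088 = 0.9913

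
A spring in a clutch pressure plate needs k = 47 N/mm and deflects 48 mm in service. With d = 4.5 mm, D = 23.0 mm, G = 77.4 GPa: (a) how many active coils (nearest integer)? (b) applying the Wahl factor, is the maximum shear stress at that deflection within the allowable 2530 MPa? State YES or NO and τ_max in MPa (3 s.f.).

(a) 7 coils; (b) YES, τ_max = 1870 MPa

N_a = Gd⁴/(8D³k) = (77.4×10³)(4.5⁴)/(8·23.0³·47) = 6.938 → N_a = 7
Actual rate k = Gd⁴/(8D³·7) = 46.582 N/mm
Working load F = kδ = 46.582·48 = 2235.9 N
C = 23.0/4.5 = 5.1111; K_W = (4C−1)/(4C−4)+0.615/C = 1.3028
τ_max = K_W·8FD/(πd³) = 1.3028·1437.1 = 1872.2 MPa
τ_max ≤ 2530 MPa → acceptable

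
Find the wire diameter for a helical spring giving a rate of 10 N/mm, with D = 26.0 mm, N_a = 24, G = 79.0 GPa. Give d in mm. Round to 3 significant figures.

d = (8D³N_a·k / G)^(1/4) = (8·26.0³·24·10 / (79.0×10³))^0.25
  = (427.16)^0.25 = 4.5462 mm

4.55 mm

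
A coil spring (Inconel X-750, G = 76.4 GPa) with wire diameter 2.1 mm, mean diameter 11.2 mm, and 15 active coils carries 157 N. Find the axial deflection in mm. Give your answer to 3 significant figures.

k = Gd⁴/(8D³N_a) = (76.4×10³)(2.1⁴)/(8·11.2³·15) = 8.8132 N/mm
δ = F/k = 157 / 8.8132 = 17.814 mm

17.8 mm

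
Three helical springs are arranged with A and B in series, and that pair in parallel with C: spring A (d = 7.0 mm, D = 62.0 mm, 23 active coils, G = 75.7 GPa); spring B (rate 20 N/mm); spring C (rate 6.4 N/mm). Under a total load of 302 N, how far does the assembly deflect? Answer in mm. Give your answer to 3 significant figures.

k_A = Gd⁴/(8D³N_a) = (75.7×10³)(7.0⁴)/(8·62.0³·23) = 4.1447 N/mm
Springs A,B series: k_AB = 1/(1/4.1447+1/20) = 3.4332 N/mm; parallel with C: k_eq = 3.4332+6.4 = 9.8332 N/mm
δ = F/k_eq = 302/9.8332 = 30.712 mm

30.7 mm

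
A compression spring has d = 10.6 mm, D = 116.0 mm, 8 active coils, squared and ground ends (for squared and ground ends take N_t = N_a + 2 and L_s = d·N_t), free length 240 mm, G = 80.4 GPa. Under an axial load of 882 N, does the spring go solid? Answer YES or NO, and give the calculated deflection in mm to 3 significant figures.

k = Gd⁴/(8D³N_a) = (80.4×10³)(10.6⁴)/(8·116.0³·8) = 10.161 N/mm
N_t = 10; L_s = 10.6·10 = 106 mm; δ_solid = L₀ − L_s = 240 − 106 = 134 mm
δ = F/k = 882/10.161 = 86.805 mm
δ < δ_solid → spring does not go solid

NO, δ = 86.8 mm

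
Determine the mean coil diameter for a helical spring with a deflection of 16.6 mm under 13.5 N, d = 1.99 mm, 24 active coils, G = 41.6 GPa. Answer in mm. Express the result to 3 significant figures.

16.1 mm

Required rate k = F/δ = 13.5/16.6 = 0.81325 N/mm
D = (Gd⁴/(8N_a·k))^(1/3) = (41.6×10³·1.99⁴/(8·24·0.81325))^(1/3)
  = (4178.1)^(1/3) = 16.1062 mm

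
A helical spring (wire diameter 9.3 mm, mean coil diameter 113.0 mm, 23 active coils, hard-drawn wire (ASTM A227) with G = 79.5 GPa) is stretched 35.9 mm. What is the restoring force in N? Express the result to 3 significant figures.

k = Gd⁴/(8D³N_a) = (79.5×10³)(9.3⁴)/(8·113.0³·23) = 2.24 N/mm
F = k·δ = 2.24 × 35.9 = 80.416 N

80.4 N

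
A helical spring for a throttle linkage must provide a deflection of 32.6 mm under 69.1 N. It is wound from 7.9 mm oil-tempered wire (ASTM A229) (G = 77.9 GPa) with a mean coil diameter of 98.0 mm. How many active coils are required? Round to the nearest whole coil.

Required rate k = F/δ = 69.1/32.6 = 2.1196 N/mm
N_a = Gd⁴/(8D³k) = (77.9×10³ × 7.9⁴)/(8 × 98.0³ × 2.1196)
    = 3.03421e+08 / 1.59598e+07 = 19.01 → 19 coils

19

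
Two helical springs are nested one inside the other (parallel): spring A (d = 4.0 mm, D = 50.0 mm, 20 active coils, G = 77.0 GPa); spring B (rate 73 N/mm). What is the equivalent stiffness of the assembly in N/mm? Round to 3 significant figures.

74.0 N/mm

k_A = Gd⁴/(8D³N_a) = (77.0×10³)(4.0⁴)/(8·50.0³·20) = 0.9856 N/mm
Parallel: k_eq = 0.9856 + 73 = 73.986 N/mm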